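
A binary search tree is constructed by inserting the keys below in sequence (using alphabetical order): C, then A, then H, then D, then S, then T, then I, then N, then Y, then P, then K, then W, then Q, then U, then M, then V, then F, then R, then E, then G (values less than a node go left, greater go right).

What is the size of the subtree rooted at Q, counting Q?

C: root
A: left child of C (depth 1)
H: right child of C (depth 1)
D: left child of H (depth 2)
S: right child of H (depth 2)
T: right child of S (depth 3)
I: left child of S (depth 3)
N: right child of I (depth 4)
Y: right child of T (depth 4)
P: right child of N (depth 5)
K: left child of N (depth 5)
W: left child of Y (depth 5)
Q: right child of P (depth 6)
U: left child of W (depth 6)
M: right child of K (depth 6)
V: right child of U (depth 7)
F: right child of D (depth 3)
R: right child of Q (depth 7)
E: left child of F (depth 4)
G: right child of F (depth 4)

Subtree rooted at Q contains: Q, R — 2 nodes.

2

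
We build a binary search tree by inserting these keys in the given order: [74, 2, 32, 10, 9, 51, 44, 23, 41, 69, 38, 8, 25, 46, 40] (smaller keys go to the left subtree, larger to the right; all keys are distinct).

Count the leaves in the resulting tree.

Resulting structure (node: left, right):
  74: L=2, R=–
  2: L=–, R=32
  32: L=10, R=51
  10: L=9, R=23
  9: L=8, R=–
  51: L=44, R=69
  44: L=41, R=46
  23: L=–, R=25
  41: L=38, R=–
  69: L=–, R=–
  38: L=–, R=40
  8: L=–, R=–
  25: L=–, R=–
  46: L=–, R=–
  40: L=–, R=–

Leaves: 8, 25, 40, 46, 69 — 5 in total.

5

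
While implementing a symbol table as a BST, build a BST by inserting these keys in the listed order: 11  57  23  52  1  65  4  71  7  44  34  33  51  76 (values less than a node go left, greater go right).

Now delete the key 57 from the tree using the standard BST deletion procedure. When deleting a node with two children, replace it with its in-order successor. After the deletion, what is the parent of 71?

65

Resulting structure (node: left, right):
  11: L=1, R=57
  57: L=23, R=65
  23: L=–, R=52
  52: L=44, R=–
  1: L=–, R=4
  65: L=–, R=71
  4: L=–, R=7
  71: L=–, R=76
  7: L=–, R=–
  44: L=34, R=51
  34: L=33, R=–
  33: L=–, R=–
  51: L=–, R=–
  76: L=–, R=–

Delete 57 (two children — replace with in-order successor).
After deletion, 71's parent is 65.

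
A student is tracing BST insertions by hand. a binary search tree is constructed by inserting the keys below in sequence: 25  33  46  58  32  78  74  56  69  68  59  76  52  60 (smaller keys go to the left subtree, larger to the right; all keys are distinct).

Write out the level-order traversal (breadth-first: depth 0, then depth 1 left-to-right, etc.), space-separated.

Insert 25: tree is empty, so 25 becomes the root.
Insert 33: 33 > 25 → go right. Place as right child of 25.
Insert 46: 46 > 25 → go right; 46 > 33 → go right. Place as right child of 33.
Insert 58: 58 > 25 → go right; 58 > 33 → go right; 58 > 46 → go right. Place as right child of 46.
Insert 32: 32 > 25 → go right; 32 < 33 → go left. Place as left child of 33.
Insert 78: 78 > 25 → go right; 78 > 33 → go right; 78 > 46 → go right; 78 > 58 → go right. Place as right child of 58.
Insert 74: 74 > 25 → go right; 74 > 33 → go right; 74 > 46 → go right; 74 > 58 → go right; 74 < 78 → go left. Place as left child of 78.
Insert 56: 56 > 25 → go right; 56 > 33 → go right; 56 > 46 → go right; 56 < 58 → go left. Place as left child of 58.
Insert 69: 69 > 25 → go right; 69 > 33 → go right; 69 > 46 → go right; 69 > 58 → go right; 69 < 78 → go left; 69 < 74 → go left. Place as left child of 74.
Insert 68: 68 > 25 → go right; 68 > 33 → go right; 68 > 46 → go right; 68 > 58 → go right; 68 < 78 → go left; 68 < 74 → go left; 68 < 69 → go left. Place as left child of 69.
Insert 59: 59 > 25 → go right; 59 > 33 → go right; 59 > 46 → go right; 59 > 58 → go right; 59 < 78 → go left; 59 < 74 → go left; 59 < 69 → go left; 59 < 68 → go left. Place as left child of 68.
Insert 76: 76 > 25 → go right; 76 > 33 → go right; 76 > 46 → go right; 76 > 58 → go right; 76 < 78 → go left; 76 > 74 → go right. Place as right child of 74.
Insert 52: 52 > 25 → go right; 52 > 33 → go right; 52 > 46 → go right; 52 < 58 → go left; 52 < 56 → go left. Place as left child of 56.
Insert 60: 60 > 25 → go right; 60 > 33 → go right; 60 > 46 → go right; 60 > 58 → go right; 60 < 78 → go left; 60 < 74 → go left; 60 < 69 → go left; 60 < 68 → go left; 60 > 59 → go right. Place as right child of 59.

25 33 32 46 58 56 78 52 74 69 76 68 59 60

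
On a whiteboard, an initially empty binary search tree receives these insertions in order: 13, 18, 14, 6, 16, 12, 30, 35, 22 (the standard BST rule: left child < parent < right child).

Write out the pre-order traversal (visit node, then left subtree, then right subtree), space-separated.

Resulting structure (node: left, right):
  13: L=6, R=18
  18: L=14, R=30
  14: L=–, R=16
  6: L=–, R=12
  16: L=–, R=–
  12: L=–, R=–
  30: L=22, R=35
  35: L=–, R=–
  22: L=–, R=–

13 6 12 18 14 16 30 22 35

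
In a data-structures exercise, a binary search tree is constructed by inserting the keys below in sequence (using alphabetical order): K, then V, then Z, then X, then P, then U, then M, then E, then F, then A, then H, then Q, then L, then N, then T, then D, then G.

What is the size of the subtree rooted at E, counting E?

Resulting structure (node: left, right):
  K: L=E, R=V
  V: L=P, R=Z
  Z: L=X, R=–
  X: L=–, R=–
  P: L=M, R=U
  U: L=Q, R=–
  M: L=L, R=N
  E: L=A, R=F
  F: L=–, R=H
  A: L=–, R=D
  H: L=G, R=–
  Q: L=–, R=T
  L: L=–, R=–
  N: L=–, R=–
  T: L=–, R=–
  D: L=–, R=–
  G: L=–, R=–

Subtree rooted at E contains: E, A, D, F, H, G — 6 nodes.

6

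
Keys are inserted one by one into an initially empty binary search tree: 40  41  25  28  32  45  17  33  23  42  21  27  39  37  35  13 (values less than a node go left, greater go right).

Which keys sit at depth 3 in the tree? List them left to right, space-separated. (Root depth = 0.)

13 23 27 32 42

Insert 40: tree is empty, so 40 becomes the root.
Insert 41: 41 > 40 → go right. Place as right child of 40.
Insert 25: 25 < 40 → go left. Place as left child of 40.
Insert 28: 28 < 40 → go left; 28 > 25 → go right. Place as right child of 25.
Insert 32: 32 < 40 → go left; 32 > 25 → go right; 32 > 28 → go right. Place as right child of 28.
Insert 45: 45 > 40 → go right; 45 > 41 → go right. Place as right child of 41.
Insert 17: 17 < 40 → go left; 17 < 25 → go left. Place as left child of 25.
Insert 33: 33 < 40 → go left; 33 > 25 → go right; 33 > 28 → go right; 33 > 32 → go right. Place as right child of 32.
Insert 23: 23 < 40 → go left; 23 < 25 → go left; 23 > 17 → go right. Place as right child of 17.
Insert 42: 42 > 40 → go right; 42 > 41 → go right; 42 < 45 → go left. Place as left child of 45.
Insert 21: 21 < 40 → go left; 21 < 25 → go left; 21 > 17 → go right; 21 < 23 → go left. Place as left child of 23.
Insert 27: 27 < 40 → go left; 27 > 25 → go right; 27 < 28 → go left. Place as left child of 28.
Insert 39: 39 < 40 → go left; 39 > 25 → go right; 39 > 28 → go right; 39 > 32 → go right; 39 > 33 → go right. Place as right child of 33.
Insert 37: 37 < 40 → go left; 37 > 25 → go right; 37 > 28 → go right; 37 > 32 → go right; 37 > 33 → go right; 37 < 39 → go left. Place as left child of 39.
Insert 35: 35 < 40 → go left; 35 > 25 → go right; 35 > 28 → go right; 35 > 32 → go right; 35 > 33 → go right; 35 < 39 → go left; 35 < 37 → go left. Place as left child of 37.
Insert 13: 13 < 40 → go left; 13 < 25 → go left; 13 < 17 → go left. Place as left child of 17.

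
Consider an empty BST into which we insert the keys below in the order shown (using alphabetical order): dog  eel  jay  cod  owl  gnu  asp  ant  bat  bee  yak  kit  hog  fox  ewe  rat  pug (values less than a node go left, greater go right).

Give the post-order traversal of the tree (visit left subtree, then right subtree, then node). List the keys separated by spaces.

ant bee bat asp cod ewe fox hog gnu kit pug rat yak owl jay eel dog

Insert dog: tree is empty, so dog becomes the root.
Insert eel: eel > dog → go right. Place as right child of dog.
Insert jay: jay > dog → go right; jay > eel → go right. Place as right child of eel.
Insert cod: cod < dog → go left. Place as left child of dog.
Insert owl: owl > dog → go right; owl > eel → go right; owl > jay → go right. Place as right child of jay.
Insert gnu: gnu > dog → go right; gnu > eel → go right; gnu < jay → go left. Place as left child of jay.
Insert asp: asp < dog → go left; asp < cod → go left. Place as left child of cod.
Insert ant: ant < dog → go left; ant < cod → go left; ant < asp → go left. Place as left child of asp.
Insert bat: bat < dog → go left; bat < cod → go left; bat > asp → go right. Place as right child of asp.
Insert bee: bee < dog → go left; bee < cod → go left; bee > asp → go right; bee > bat → go right. Place as right child of bat.
Insert yak: yak > dog → go right; yak > eel → go right; yak > jay → go right; yak > owl → go right. Place as right child of owl.
Insert kit: kit > dog → go right; kit > eel → go right; kit > jay → go right; kit < owl → go left. Place as left child of owl.
Insert hog: hog > dog → go right; hog > eel → go right; hog < jay → go left; hog > gnu → go right. Place as right child of gnu.
Insert fox: fox > dog → go right; fox > eel → go right; fox < jay → go left; fox < gnu → go left. Place as left child of gnu.
Insert ewe: ewe > dog → go right; ewe > eel → go right; ewe < jay → go left; ewe < gnu → go left; ewe < fox → go left. Place as left child of fox.
Insert rat: rat > dog → go right; rat > eel → go right; rat > jay → go right; rat > owl → go right; rat < yak → go left. Place as left child of yak.
Insert pug: pug > dog → go right; pug > eel → go right; pug > jay → go right; pug > owl → go right; pug < yak → go left; pug < rat → go left. Place as left child of rat.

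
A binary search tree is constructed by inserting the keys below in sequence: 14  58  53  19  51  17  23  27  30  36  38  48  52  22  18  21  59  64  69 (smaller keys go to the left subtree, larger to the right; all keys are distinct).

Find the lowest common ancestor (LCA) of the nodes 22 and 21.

14: root
58: right child of 14 (depth 1)
53: left child of 58 (depth 2)
19: left child of 53 (depth 3)
51: right child of 19 (depth 4)
17: left child of 19 (depth 4)
23: left child of 51 (depth 5)
27: right child of 23 (depth 6)
30: right child of 27 (depth 7)
36: right child of 30 (depth 8)
38: right child of 36 (depth 9)
48: right child of 38 (depth 10)
52: right child of 51 (depth 5)
22: left child of 23 (depth 6)
18: right child of 17 (depth 5)
21: left child of 22 (depth 7)
59: right child of 58 (depth 2)
64: right child of 59 (depth 3)
69: right child of 64 (depth 4)

Path to 22: 14 → 58 → 53 → 19 → 51 → 23 → 22
Path to 21: 14 → 58 → 53 → 19 → 51 → 23 → 22 → 21
22 lies on both paths and is an ancestor of the other node.

22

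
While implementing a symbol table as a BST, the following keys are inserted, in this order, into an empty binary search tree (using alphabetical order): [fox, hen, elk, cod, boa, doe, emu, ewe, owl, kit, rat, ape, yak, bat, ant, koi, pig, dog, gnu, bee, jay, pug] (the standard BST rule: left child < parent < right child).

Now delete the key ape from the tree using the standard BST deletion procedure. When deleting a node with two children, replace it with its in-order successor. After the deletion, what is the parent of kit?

owl

fox: root
hen: right child of fox (depth 1)
elk: left child of fox (depth 1)
cod: left child of elk (depth 2)
boa: left child of cod (depth 3)
doe: right child of cod (depth 3)
emu: right child of elk (depth 2)
ewe: right child of emu (depth 3)
owl: right child of hen (depth 2)
kit: left child of owl (depth 3)
rat: right child of owl (depth 3)
ape: left child of boa (depth 4)
yak: right child of rat (depth 4)
bat: right child of ape (depth 5)
ant: left child of ape (depth 5)
koi: right child of kit (depth 4)
pig: left child of rat (depth 4)
dog: right child of doe (depth 4)
gnu: left child of hen (depth 2)
bee: right child of bat (depth 6)
jay: left child of kit (depth 4)
pug: right child of pig (depth 5)

Delete ape (two children — replace with in-order successor).
After deletion, kit's parent is owl.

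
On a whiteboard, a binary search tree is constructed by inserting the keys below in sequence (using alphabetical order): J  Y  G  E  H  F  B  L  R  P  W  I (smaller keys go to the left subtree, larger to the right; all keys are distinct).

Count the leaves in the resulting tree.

5

Insert J: tree is empty, so J becomes the root.
Insert Y: Y > J → go right. Place as right child of J.
Insert G: G < J → go left. Place as left child of J.
Insert E: E < J → go left; E < G → go left. Place as left child of G.
Insert H: H < J → go left; H > G → go right. Place as right child of G.
Insert F: F < J → go left; F < G → go left; F > E → go right. Place as right child of E.
Insert B: B < J → go left; B < G → go left; B < E → go left. Place as left child of E.
Insert L: L > J → go right; L < Y → go left. Place as left child of Y.
Insert R: R > J → go right; R < Y → go left; R > L → go right. Place as right child of L.
Insert P: P > J → go right; P < Y → go left; P > L → go right; P < R → go left. Place as left child of R.
Insert W: W > J → go right; W < Y → go left; W > L → go right; W > R → go right. Place as right child of R.
Insert I: I < J → go left; I > G → go right; I > H → go right. Place as right child of H.

Leaves: B, F, I, P, W — 5 in total.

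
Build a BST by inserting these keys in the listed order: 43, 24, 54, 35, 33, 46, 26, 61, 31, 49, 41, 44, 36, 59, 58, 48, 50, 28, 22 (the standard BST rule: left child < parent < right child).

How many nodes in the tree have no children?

7

43: root
24: left child of 43 (depth 1)
54: right child of 43 (depth 1)
35: right child of 24 (depth 2)
33: left child of 35 (depth 3)
46: left child of 54 (depth 2)
26: left child of 33 (depth 4)
61: right child of 54 (depth 2)
31: right child of 26 (depth 5)
49: right child of 46 (depth 3)
41: right child of 35 (depth 3)
44: left child of 46 (depth 3)
36: left child of 41 (depth 4)
59: left child of 61 (depth 3)
58: left child of 59 (depth 4)
48: left child of 49 (depth 4)
50: right child of 49 (depth 4)
28: left child of 31 (depth 6)
22: left child of 24 (depth 2)

Leaves: 22, 28, 36, 44, 48, 50, 58 — 7 in total.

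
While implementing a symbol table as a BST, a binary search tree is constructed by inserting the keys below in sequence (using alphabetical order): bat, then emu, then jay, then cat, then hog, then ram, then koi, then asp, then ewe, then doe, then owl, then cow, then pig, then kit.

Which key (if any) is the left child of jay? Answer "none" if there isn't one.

hog

Insert bat: tree is empty, so bat becomes the root.
Insert emu: emu > bat → go right. Place as right child of bat.
Insert jay: jay > bat → go right; jay > emu → go right. Place as right child of emu.
Insert cat: cat > bat → go right; cat < emu → go left. Place as left child of emu.
Insert hog: hog > bat → go right; hog > emu → go right; hog < jay → go left. Place as left child of jay.
Insert ram: ram > bat → go right; ram > emu → go right; ram > jay → go right. Place as right child of jay.
Insert koi: koi > bat → go right; koi > emu → go right; koi > jay → go right; koi < ram → go left. Place as left child of ram.
Insert asp: asp < bat → go left. Place as left child of bat.
Insert ewe: ewe > bat → go right; ewe > emu → go right; ewe < jay → go left; ewe < hog → go left. Place as left child of hog.
Insert doe: doe > bat → go right; doe < emu → go left; doe > cat → go right. Place as right child of cat.
Insert owl: owl > bat → go right; owl > emu → go right; owl > jay → go right; owl < ram → go left; owl > koi → go right. Place as right child of koi.
Insert cow: cow > bat → go right; cow < emu → go left; cow > cat → go right; cow < doe → go left. Place as left child of doe.
Insert pig: pig > bat → go right; pig > emu → go right; pig > jay → go right; pig < ram → go left; pig > koi → go right; pig > owl → go right. Place as right child of owl.
Insert kit: kit > bat → go right; kit > emu → go right; kit > jay → go right; kit < ram → go left; kit < koi → go left. Place as left child of koi.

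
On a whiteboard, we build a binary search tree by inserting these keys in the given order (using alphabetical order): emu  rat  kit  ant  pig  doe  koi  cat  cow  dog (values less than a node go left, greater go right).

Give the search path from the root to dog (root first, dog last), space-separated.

Insert emu: tree is empty, so emu becomes the root.
Insert rat: rat > emu → go right. Place as right child of emu.
Insert kit: kit > emu → go right; kit < rat → go left. Place as left child of rat.
Insert ant: ant < emu → go left. Place as left child of emu.
Insert pig: pig > emu → go right; pig < rat → go left; pig > kit → go right. Place as right child of kit.
Insert doe: doe < emu → go left; doe > ant → go right. Place as right child of ant.
Insert koi: koi > emu → go right; koi < rat → go left; koi > kit → go right; koi < pig → go left. Place as left child of pig.
Insert cat: cat < emu → go left; cat > ant → go right; cat < doe → go left. Place as left child of doe.
Insert cow: cow < emu → go left; cow > ant → go right; cow < doe → go left; cow > cat → go right. Place as right child of cat.
Insert dog: dog < emu → go left; dog > ant → go right; dog > doe → go right. Place as right child of doe.

emu ant doe dog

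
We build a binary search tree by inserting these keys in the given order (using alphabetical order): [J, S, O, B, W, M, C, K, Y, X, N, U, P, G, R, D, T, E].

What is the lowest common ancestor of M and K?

J: root
S: right child of J (depth 1)
O: left child of S (depth 2)
B: left child of J (depth 1)
W: right child of S (depth 2)
M: left child of O (depth 3)
C: right child of B (depth 2)
K: left child of M (depth 4)
Y: right child of W (depth 3)
X: left child of Y (depth 4)
N: right child of M (depth 4)
U: left child of W (depth 3)
P: right child of O (depth 3)
G: right child of C (depth 3)
R: right child of P (depth 4)
D: left child of G (depth 4)
T: left child of U (depth 4)
E: right child of D (depth 5)

Path to M: J → S → O → M
Path to K: J → S → O → M → K
M lies on both paths and is an ancestor of the other node.

M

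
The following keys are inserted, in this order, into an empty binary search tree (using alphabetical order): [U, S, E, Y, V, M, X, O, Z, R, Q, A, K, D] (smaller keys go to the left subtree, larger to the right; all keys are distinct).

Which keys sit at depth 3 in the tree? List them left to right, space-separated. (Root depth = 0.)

U: root
S: left child of U (depth 1)
E: left child of S (depth 2)
Y: right child of U (depth 1)
V: left child of Y (depth 2)
M: right child of E (depth 3)
X: right child of V (depth 3)
O: right child of M (depth 4)
Z: right child of Y (depth 2)
R: right child of O (depth 5)
Q: left child of R (depth 6)
A: left child of E (depth 3)
K: left child of M (depth 4)
D: right child of A (depth 4)

A M X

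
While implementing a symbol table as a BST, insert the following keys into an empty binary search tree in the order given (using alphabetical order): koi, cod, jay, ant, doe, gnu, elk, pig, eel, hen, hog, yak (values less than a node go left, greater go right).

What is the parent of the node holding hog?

hen

koi: root
cod: left child of koi (depth 1)
jay: right child of cod (depth 2)
ant: left child of cod (depth 2)
doe: left child of jay (depth 3)
gnu: right child of doe (depth 4)
elk: left child of gnu (depth 5)
pig: right child of koi (depth 1)
eel: left child of elk (depth 6)
hen: right child of gnu (depth 5)
hog: right child of hen (depth 6)
yak: right child of pig (depth 2)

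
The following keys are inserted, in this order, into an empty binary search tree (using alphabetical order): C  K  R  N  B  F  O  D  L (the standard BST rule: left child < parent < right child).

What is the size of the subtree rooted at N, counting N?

Insert C: tree is empty, so C becomes the root.
Insert K: K > C → go right. Place as right child of C.
Insert R: R > C → go right; R > K → go right. Place as right child of K.
Insert N: N > C → go right; N > K → go right; N < R → go left. Place as left child of R.
Insert B: B < C → go left. Place as left child of C.
Insert F: F > C → go right; F < K → go left. Place as left child of K.
Insert O: O > C → go right; O > K → go right; O < R → go left; O > N → go right. Place as right child of N.
Insert D: D > C → go right; D < K → go left; D < F → go left. Place as left child of F.
Insert L: L > C → go right; L > K → go right; L < R → go left; L < N → go left. Place as left child of N.

Subtree rooted at N contains: N, L, O — 3 nodes.

3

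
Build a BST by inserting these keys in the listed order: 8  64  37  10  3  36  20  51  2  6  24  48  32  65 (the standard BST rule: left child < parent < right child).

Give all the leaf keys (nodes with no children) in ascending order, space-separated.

Insert 8: tree is empty, so 8 becomes the root.
Insert 64: 64 > 8 → go right. Place as right child of 8.
Insert 37: 37 > 8 → go right; 37 < 64 → go left. Place as left child of 64.
Insert 10: 10 > 8 → go right; 10 < 64 → go left; 10 < 37 → go left. Place as left child of 37.
Insert 3: 3 < 8 → go left. Place as left child of 8.
Insert 36: 36 > 8 → go right; 36 < 64 → go left; 36 < 37 → go left; 36 > 10 → go right. Place as right child of 10.
Insert 20: 20 > 8 → go right; 20 < 64 → go left; 20 < 37 → go left; 20 > 10 → go right; 20 < 36 → go left. Place as left child of 36.
Insert 51: 51 > 8 → go right; 51 < 64 → go left; 51 > 37 → go right. Place as right child of 37.
Insert 2: 2 < 8 → go left; 2 < 3 → go left. Place as left child of 3.
Insert 6: 6 < 8 → go left; 6 > 3 → go right. Place as right child of 3.
Insert 24: 24 > 8 → go right; 24 < 64 → go left; 24 < 37 → go left; 24 > 10 → go right; 24 < 36 → go left; 24 > 20 → go right. Place as right child of 20.
Insert 48: 48 > 8 → go right; 48 < 64 → go left; 48 > 37 → go right; 48 < 51 → go left. Place as left child of 51.
Insert 32: 32 > 8 → go right; 32 < 64 → go left; 32 < 37 → go left; 32 > 10 → go right; 32 < 36 → go left; 32 > 20 → go right; 32 > 24 → go right. Place as right child of 24.
Insert 65: 65 > 8 → go right; 65 > 64 → go right. Place as right child of 64.

2 6 32 48 65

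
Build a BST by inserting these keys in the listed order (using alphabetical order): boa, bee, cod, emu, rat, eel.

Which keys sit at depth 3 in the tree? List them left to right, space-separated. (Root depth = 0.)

eel rat

Resulting structure (node: left, right):
  boa: L=bee, R=cod
  bee: L=–, R=–
  cod: L=–, R=emu
  emu: L=eel, R=rat
  rat: L=–, R=–
  eel: L=–, R=–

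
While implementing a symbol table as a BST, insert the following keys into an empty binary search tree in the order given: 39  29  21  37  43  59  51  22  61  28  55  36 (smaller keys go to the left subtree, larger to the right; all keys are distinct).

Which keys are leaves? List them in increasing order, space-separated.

28 36 55 61

39: root
29: left child of 39 (depth 1)
21: left child of 29 (depth 2)
37: right child of 29 (depth 2)
43: right child of 39 (depth 1)
59: right child of 43 (depth 2)
51: left child of 59 (depth 3)
22: right child of 21 (depth 3)
61: right child of 59 (depth 3)
28: right child of 22 (depth 4)
55: right child of 51 (depth 4)
36: left child of 37 (depth 3)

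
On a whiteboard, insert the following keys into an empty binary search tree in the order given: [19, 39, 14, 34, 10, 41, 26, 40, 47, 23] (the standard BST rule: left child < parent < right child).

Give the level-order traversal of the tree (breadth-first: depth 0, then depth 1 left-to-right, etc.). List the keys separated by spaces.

Insert 19: tree is empty, so 19 becomes the root.
Insert 39: 39 > 19 → go right. Place as right child of 19.
Insert 14: 14 < 19 → go left. Place as left child of 19.
Insert 34: 34 > 19 → go right; 34 < 39 → go left. Place as left child of 39.
Insert 10: 10 < 19 → go left; 10 < 14 → go left. Place as left child of 14.
Insert 41: 41 > 19 → go right; 41 > 39 → go right. Place as right child of 39.
Insert 26: 26 > 19 → go right; 26 < 39 → go left; 26 < 34 → go left. Place as left child of 34.
Insert 40: 40 > 19 → go right; 40 > 39 → go right; 40 < 41 → go left. Place as left child of 41.
Insert 47: 47 > 19 → go right; 47 > 39 → go right; 47 > 41 → go right. Place as right child of 41.
Insert 23: 23 > 19 → go right; 23 < 39 → go left; 23 < 34 → go left; 23 < 26 → go left. Place as left child of 26.

19 14 39 10 34 41 26 40 47 23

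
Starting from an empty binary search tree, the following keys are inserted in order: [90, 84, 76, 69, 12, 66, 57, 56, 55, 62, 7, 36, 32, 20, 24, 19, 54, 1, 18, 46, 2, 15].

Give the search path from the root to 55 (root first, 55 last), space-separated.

Insert 90: tree is empty, so 90 becomes the root.
Insert 84: 84 < 90 → go left. Place as left child of 90.
Insert 76: 76 < 90 → go left; 76 < 84 → go left. Place as left child of 84.
Insert 69: 69 < 90 → go left; 69 < 84 → go left; 69 < 76 → go left. Place as left child of 76.
Insert 12: 12 < 90 → go left; 12 < 84 → go left; 12 < 76 → go left; 12 < 69 → go left. Place as left child of 69.
Insert 66: 66 < 90 → go left; 66 < 84 → go left; 66 < 76 → go left; 66 < 69 → go left; 66 > 12 → go right. Place as right child of 12.
Insert 57: 57 < 90 → go left; 57 < 84 → go left; 57 < 76 → go left; 57 < 69 → go left; 57 > 12 → go right; 57 < 66 → go left. Place as left child of 66.
Insert 56: 56 < 90 → go left; 56 < 84 → go left; 56 < 76 → go left; 56 < 69 → go left; 56 > 12 → go right; 56 < 66 → go left; 56 < 57 → go left. Place as left child of 57.
Insert 55: 55 < 90 → go left; 55 < 84 → go left; 55 < 76 → go left; 55 < 69 → go left; 55 > 12 → go right; 55 < 66 → go left; 55 < 57 → go left; 55 < 56 → go left. Place as left child of 56.
Insert 62: 62 < 90 → go left; 62 < 84 → go left; 62 < 76 → go left; 62 < 69 → go left; 62 > 12 → go right; 62 < 66 → go left; 62 > 57 → go right. Place as right child of 57.
Insert 7: 7 < 90 → go left; 7 < 84 → go left; 7 < 76 → go left; 7 < 69 → go left; 7 < 12 → go left. Place as left child of 12.
Insert 36: 36 < 90 → go left; 36 < 84 → go left; 36 < 76 → go left; 36 < 69 → go left; 36 > 12 → go right; 36 < 66 → go left; 36 < 57 → go left; 36 < 56 → go left; 36 < 55 → go left. Place as left child of 55.
Insert 32: 32 < 90 → go left; 32 < 84 → go left; 32 < 76 → go left; 32 < 69 → go left; 32 > 12 → go right; 32 < 66 → go left; 32 < 57 → go left; 32 < 56 → go left; 32 < 55 → go left; 32 < 36 → go left. Place as left child of 36.
Insert 20: 20 < 90 → go left; 20 < 84 → go left; 20 < 76 → go left; 20 < 69 → go left; 20 > 12 → go right; 20 < 66 → go left; 20 < 57 → go left; 20 < 56 → go left; 20 < 55 → go left; 20 < 36 → go left; 20 < 32 → go left. Place as left child of 32.
Insert 24: 24 < 90 → go left; 24 < 84 → go left; 24 < 76 → go left; 24 < 69 → go left; 24 > 12 → go right; 24 < 66 → go left; 24 < 57 → go left; 24 < 56 → go left; 24 < 55 → go left; 24 < 36 → go left; 24 < 32 → go left; 24 > 20 → go right. Place as right child of 20.
Insert 19: 19 < 90 → go left; 19 < 84 → go left; 19 < 76 → go left; 19 < 69 → go left; 19 > 12 → go right; 19 < 66 → go left; 19 < 57 → go left; 19 < 56 → go left; 19 < 55 → go left; 19 < 36 → go left; 19 < 32 → go left; 19 < 20 → go left. Place as left child of 20.
Insert 54: 54 < 90 → go left; 54 < 84 → go left; 54 < 76 → go left; 54 < 69 → go left; 54 > 12 → go right; 54 < 66 → go left; 54 < 57 → go left; 54 < 56 → go left; 54 < 55 → go left; 54 > 36 → go right. Place as right child of 36.
Insert 1: 1 < 90 → go left; 1 < 84 → go left; 1 < 76 → go left; 1 < 69 → go left; 1 < 12 → go left; 1 < 7 → go left. Place as left child of 7.
Insert 18: 18 < 90 → go left; 18 < 84 → go left; 18 < 76 → go left; 18 < 69 → go left; 18 > 12 → go right; 18 < 66 → go left; 18 < 57 → go left; 18 < 56 → go left; 18 < 55 → go left; 18 < 36 → go left; 18 < 32 → go left; 18 < 20 → go left; 18 < 19 → go left. Place as left child of 19.
Insert 46: 46 < 90 → go left; 46 < 84 → go left; 46 < 76 → go left; 46 < 69 → go left; 46 > 12 → go right; 46 < 66 → go left; 46 < 57 → go left; 46 < 56 → go left; 46 < 55 → go left; 46 > 36 → go right; 46 < 54 → go left. Place as left child of 54.
Insert 2: 2 < 90 → go left; 2 < 84 → go left; 2 < 76 → go left; 2 < 69 → go left; 2 < 12 → go left; 2 < 7 → go left; 2 > 1 → go right. Place as right child of 1.
Insert 15: 15 < 90 → go left; 15 < 84 → go left; 15 < 76 → go left; 15 < 69 → go left; 15 > 12 → go right; 15 < 66 → go left; 15 < 57 → go left; 15 < 56 → go left; 15 < 55 → go left; 15 < 36 → go left; 15 < 32 → go left; 15 < 20 → go left; 15 < 19 → go left; 15 < 18 → go left. Place as left child of 18.

90 84 76 69 12 66 57 56 55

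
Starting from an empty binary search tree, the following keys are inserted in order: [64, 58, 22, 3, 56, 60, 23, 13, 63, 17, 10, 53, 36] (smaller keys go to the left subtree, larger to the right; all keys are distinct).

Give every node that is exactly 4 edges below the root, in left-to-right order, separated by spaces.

Insert 64: tree is empty, so 64 becomes the root.
Insert 58: 58 < 64 → go left. Place as left child of 64.
Insert 22: 22 < 64 → go left; 22 < 58 → go left. Place as left child of 58.
Insert 3: 3 < 64 → go left; 3 < 58 → go left; 3 < 22 → go left. Place as left child of 22.
Insert 56: 56 < 64 → go left; 56 < 58 → go left; 56 > 22 → go right. Place as right child of 22.
Insert 60: 60 < 64 → go left; 60 > 58 → go right. Place as right child of 58.
Insert 23: 23 < 64 → go left; 23 < 58 → go left; 23 > 22 → go right; 23 < 56 → go left. Place as left child of 56.
Insert 13: 13 < 64 → go left; 13 < 58 → go left; 13 < 22 → go left; 13 > 3 → go right. Place as right child of 3.
Insert 63: 63 < 64 → go left; 63 > 58 → go right; 63 > 60 → go right. Place as right child of 60.
Insert 17: 17 < 64 → go left; 17 < 58 → go left; 17 < 22 → go left; 17 > 3 → go right; 17 > 13 → go right. Place as right child of 13.
Insert 10: 10 < 64 → go left; 10 < 58 → go left; 10 < 22 → go left; 10 > 3 → go right; 10 < 13 → go left. Place as left child of 13.
Insert 53: 53 < 64 → go left; 53 < 58 → go left; 53 > 22 → go right; 53 < 56 → go left; 53 > 23 → go right. Place as right child of 23.
Insert 36: 36 < 64 → go left; 36 < 58 → go left; 36 > 22 → go right; 36 < 56 → go left; 36 > 23 → go right; 36 < 53 → go left. Place as left child of 53.

13 23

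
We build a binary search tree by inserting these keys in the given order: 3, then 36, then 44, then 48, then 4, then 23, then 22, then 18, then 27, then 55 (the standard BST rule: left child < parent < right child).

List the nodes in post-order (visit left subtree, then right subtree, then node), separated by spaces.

18 22 27 23 4 55 48 44 36 3

Insert 3: tree is empty, so 3 becomes the root.
Insert 36: 36 > 3 → go right. Place as right child of 3.
Insert 44: 44 > 3 → go right; 44 > 36 → go right. Place as right child of 36.
Insert 48: 48 > 3 → go right; 48 > 36 → go right; 48 > 44 → go right. Place as right child of 44.
Insert 4: 4 > 3 → go right; 4 < 36 → go left. Place as left child of 36.
Insert 23: 23 > 3 → go right; 23 < 36 → go left; 23 > 4 → go right. Place as right child of 4.
Insert 22: 22 > 3 → go right; 22 < 36 → go left; 22 > 4 → go right; 22 < 23 → go left. Place as left child of 23.
Insert 18: 18 > 3 → go right; 18 < 36 → go left; 18 > 4 → go right; 18 < 23 → go left; 18 < 22 → go left. Place as left child of 22.
Insert 27: 27 > 3 → go right; 27 < 36 → go left; 27 > 4 → go right; 27 > 23 → go right. Place as right child of 23.
Insert 55: 55 > 3 → go right; 55 > 36 → go right; 55 > 44 → go right; 55 > 48 → go right. Place as right child of 48.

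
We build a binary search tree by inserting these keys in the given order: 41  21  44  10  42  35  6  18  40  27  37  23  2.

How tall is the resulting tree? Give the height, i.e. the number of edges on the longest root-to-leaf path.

4

Insert 41: tree is empty, so 41 becomes the root.
Insert 21: 21 < 41 → go left. Place as left child of 41.
Insert 44: 44 > 41 → go right. Place as right child of 41.
Insert 10: 10 < 41 → go left; 10 < 21 → go left. Place as left child of 21.
Insert 42: 42 > 41 → go right; 42 < 44 → go left. Place as left child of 44.
Insert 35: 35 < 41 → go left; 35 > 21 → go right. Place as right child of 21.
Insert 6: 6 < 41 → go left; 6 < 21 → go left; 6 < 10 → go left. Place as left child of 10.
Insert 18: 18 < 41 → go left; 18 < 21 → go left; 18 > 10 → go right. Place as right child of 10.
Insert 40: 40 < 41 → go left; 40 > 21 → go right; 40 > 35 → go right. Place as right child of 35.
Insert 27: 27 < 41 → go left; 27 > 21 → go right; 27 < 35 → go left. Place as left child of 35.
Insert 37: 37 < 41 → go left; 37 > 21 → go right; 37 > 35 → go right; 37 < 40 → go left. Place as left child of 40.
Insert 23: 23 < 41 → go left; 23 > 21 → go right; 23 < 35 → go left; 23 < 27 → go left. Place as left child of 27.
Insert 2: 2 < 41 → go left; 2 < 21 → go left; 2 < 10 → go left; 2 < 6 → go left. Place as left child of 6.

The deepest node is 37 at depth 4.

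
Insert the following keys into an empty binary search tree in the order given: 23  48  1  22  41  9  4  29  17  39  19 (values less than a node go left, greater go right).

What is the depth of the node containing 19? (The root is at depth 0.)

Insert 23: tree is empty, so 23 becomes the root.
Insert 48: 48 > 23 → go right. Place as right child of 23.
Insert 1: 1 < 23 → go left. Place as left child of 23.
Insert 22: 22 < 23 → go left; 22 > 1 → go right. Place as right child of 1.
Insert 41: 41 > 23 → go right; 41 < 48 → go left. Place as left child of 48.
Insert 9: 9 < 23 → go left; 9 > 1 → go right; 9 < 22 → go left. Place as left child of 22.
Insert 4: 4 < 23 → go left; 4 > 1 → go right; 4 < 22 → go left; 4 < 9 → go left. Place as left child of 9.
Insert 29: 29 > 23 → go right; 29 < 48 → go left; 29 < 41 → go left. Place as left child of 41.
Insert 17: 17 < 23 → go left; 17 > 1 → go right; 17 < 22 → go left; 17 > 9 → go right. Place as right child of 9.
Insert 39: 39 > 23 → go right; 39 < 48 → go left; 39 < 41 → go left; 39 > 29 → go right. Place as right child of 29.
Insert 19: 19 < 23 → go left; 19 > 1 → go right; 19 < 22 → go left; 19 > 9 → go right; 19 > 17 → go right. Place as right child of 17.

Path to 19: 23 → 1 → 22 → 9 → 17 → 19, which is 5 edges.

5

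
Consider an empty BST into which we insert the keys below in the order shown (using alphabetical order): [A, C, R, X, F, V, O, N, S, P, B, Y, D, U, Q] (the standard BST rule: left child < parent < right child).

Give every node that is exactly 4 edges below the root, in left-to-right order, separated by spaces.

Resulting structure (node: left, right):
  A: L=–, R=C
  C: L=B, R=R
  R: L=F, R=X
  X: L=V, R=Y
  F: L=D, R=O
  V: L=S, R=–
  O: L=N, R=P
  N: L=–, R=–
  S: L=–, R=U
  P: L=–, R=Q
  B: L=–, R=–
  Y: L=–, R=–
  D: L=–, R=–
  U: L=–, R=–
  Q: L=–, R=–

D O V Y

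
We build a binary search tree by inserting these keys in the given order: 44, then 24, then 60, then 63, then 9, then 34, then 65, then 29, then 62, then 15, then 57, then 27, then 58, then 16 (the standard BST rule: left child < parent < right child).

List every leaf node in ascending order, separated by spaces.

16 27 58 62 65

Insert 44: tree is empty, so 44 becomes the root.
Insert 24: 24 < 44 → go left. Place as left child of 44.
Insert 60: 60 > 44 → go right. Place as right child of 44.
Insert 63: 63 > 44 → go right; 63 > 60 → go right. Place as right child of 60.
Insert 9: 9 < 44 → go left; 9 < 24 → go left. Place as left child of 24.
Insert 34: 34 < 44 → go left; 34 > 24 → go right. Place as right child of 24.
Insert 65: 65 > 44 → go right; 65 > 60 → go right; 65 > 63 → go right. Place as right child of 63.
Insert 29: 29 < 44 → go left; 29 > 24 → go right; 29 < 34 → go left. Place as left child of 34.
Insert 62: 62 > 44 → go right; 62 > 60 → go right; 62 < 63 → go left. Place as left child of 63.
Insert 15: 15 < 44 → go left; 15 < 24 → go left; 15 > 9 → go right. Place as right child of 9.
Insert 57: 57 > 44 → go right; 57 < 60 → go left. Place as left child of 60.
Insert 27: 27 < 44 → go left; 27 > 24 → go right; 27 < 34 → go left; 27 < 29 → go left. Place as left child of 29.
Insert 58: 58 > 44 → go right; 58 < 60 → go left; 58 > 57 → go right. Place as right child of 57.
Insert 16: 16 < 44 → go left; 16 < 24 → go left; 16 > 9 → go right; 16 > 15 → go right. Place as right child of 15.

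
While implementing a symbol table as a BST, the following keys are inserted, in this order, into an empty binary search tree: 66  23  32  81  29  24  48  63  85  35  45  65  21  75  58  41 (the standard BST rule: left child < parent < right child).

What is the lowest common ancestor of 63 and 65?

63

Resulting structure (node: left, right):
  66: L=23, R=81
  23: L=21, R=32
  32: L=29, R=48
  81: L=75, R=85
  29: L=24, R=–
  24: L=–, R=–
  48: L=35, R=63
  63: L=58, R=65
  85: L=–, R=–
  35: L=–, R=45
  45: L=41, R=–
  65: L=–, R=–
  21: L=–, R=–
  75: L=–, R=–
  58: L=–, R=–
  41: L=–, R=–

Path to 63: 66 → 23 → 32 → 48 → 63
Path to 65: 66 → 23 → 32 → 48 → 63 → 65
63 lies on both paths and is an ancestor of the other node.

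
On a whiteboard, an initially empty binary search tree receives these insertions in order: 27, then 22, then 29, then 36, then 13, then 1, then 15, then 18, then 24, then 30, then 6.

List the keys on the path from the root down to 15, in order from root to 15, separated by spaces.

Insert 27: tree is empty, so 27 becomes the root.
Insert 22: 22 < 27 → go left. Place as left child of 27.
Insert 29: 29 > 27 → go right. Place as right child of 27.
Insert 36: 36 > 27 → go right; 36 > 29 → go right. Place as right child of 29.
Insert 13: 13 < 27 → go left; 13 < 22 → go left. Place as left child of 22.
Insert 1: 1 < 27 → go left; 1 < 22 → go left; 1 < 13 → go left. Place as left child of 13.
Insert 15: 15 < 27 → go left; 15 < 22 → go left; 15 > 13 → go right. Place as right child of 13.
Insert 18: 18 < 27 → go left; 18 < 22 → go left; 18 > 13 → go right; 18 > 15 → go right. Place as right child of 15.
Insert 24: 24 < 27 → go left; 24 > 22 → go right. Place as right child of 22.
Insert 30: 30 > 27 → go right; 30 > 29 → go right; 30 < 36 → go left. Place as left child of 36.
Insert 6: 6 < 27 → go left; 6 < 22 → go left; 6 < 13 → go left; 6 > 1 → go right. Place as right child of 1.

27 22 13 15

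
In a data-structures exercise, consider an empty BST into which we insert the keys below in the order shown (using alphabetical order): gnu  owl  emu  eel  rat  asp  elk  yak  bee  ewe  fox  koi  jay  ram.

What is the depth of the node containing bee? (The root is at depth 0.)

4

Resulting structure (node: left, right):
  gnu: L=emu, R=owl
  owl: L=koi, R=rat
  emu: L=eel, R=ewe
  eel: L=asp, R=elk
  rat: L=ram, R=yak
  asp: L=–, R=bee
  elk: L=–, R=–
  yak: L=–, R=–
  bee: L=–, R=–
  ewe: L=–, R=fox
  fox: L=–, R=–
  koi: L=jay, R=–
  jay: L=–, R=–
  ram: L=–, R=–

Path to bee: gnu → emu → eel → asp → bee, which is 4 edges.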